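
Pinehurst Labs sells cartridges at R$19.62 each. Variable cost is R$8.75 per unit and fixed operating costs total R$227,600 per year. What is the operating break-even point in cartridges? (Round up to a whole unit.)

20,939 cartridges

Unit CM = price − variable cost = R$19.62 − R$8.75 = R$10.87.
Units to break even: R$227,600 ÷ R$10.87 = 20,938.36, rounded up to 20,939.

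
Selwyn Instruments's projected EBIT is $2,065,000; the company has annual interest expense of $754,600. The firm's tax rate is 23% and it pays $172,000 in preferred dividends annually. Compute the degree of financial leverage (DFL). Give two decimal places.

1.90

Interest = $754,600.00.
Pre-tax preferred-dividend burden = $172,000 ÷ (1 − 0.23) = $223,376.62.
DFL = EBIT ÷ [EBIT − I − D_p/(1−t)] = $2,065,000 ÷ [$2,065,000 − $754,600.00 − $223,376.62] = $2,065,000 ÷ $1,087,023.38 = 1.8997.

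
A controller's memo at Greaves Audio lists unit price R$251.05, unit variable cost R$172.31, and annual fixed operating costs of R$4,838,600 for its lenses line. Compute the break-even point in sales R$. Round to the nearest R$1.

R$15,427,109

CM per unit = R$251.05 − R$172.31 = R$78.74; CM ratio = R$78.74 / R$251.05 = 0.3136.
Break-even revenue = fixed costs × price ÷ CM = R$4,838,600 × R$251.05 ÷ R$78.74 = R$15,427,109.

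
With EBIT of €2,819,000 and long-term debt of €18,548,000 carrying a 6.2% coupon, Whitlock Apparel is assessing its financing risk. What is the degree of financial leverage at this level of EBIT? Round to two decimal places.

Interest = €1,149,976.00.
Degree of financial leverage = EBIT / (EBIT − interest) = €2,819,000 / €1,669,024.00 = 1.6890.

1.69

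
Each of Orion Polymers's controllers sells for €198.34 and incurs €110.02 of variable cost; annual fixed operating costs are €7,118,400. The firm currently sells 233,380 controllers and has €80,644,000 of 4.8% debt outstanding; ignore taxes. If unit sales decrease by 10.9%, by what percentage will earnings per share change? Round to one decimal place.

-23.3%

Contribution at this volume is 233,380 × €88.32 = €20,612,121.60.
Operating income = contribution − fixed costs = €20,612,121.60 − €7,118,400 = €13,493,721.60.
Interest = €3,870,912.00, so EBIT − I = €9,622,809.60.
Degree of combined leverage = contribution ÷ (EBIT − I) = €20,612,121.60 ÷ €9,622,809.60 = 2.1420.
%ΔEPS = DCL × %ΔSales = 2.1420 × -10.9% = -23.3%.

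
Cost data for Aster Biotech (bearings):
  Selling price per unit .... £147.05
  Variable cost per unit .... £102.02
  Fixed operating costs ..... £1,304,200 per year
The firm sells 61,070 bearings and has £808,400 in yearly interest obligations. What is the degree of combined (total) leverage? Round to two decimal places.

Total contribution margin = 61,070 × £45.03 = £2,749,982.10.
EBIT = £2,749,982.10 − £1,304,200 = £1,445,782.10. Interest = £808,400.00.
DOL = £2,749,982.10 ÷ £1,445,782.10 = 1.9021; DFL = £1,445,782.10 ÷ £637,382.10 = 2.2683.
DCL = DOL × DFL = 1.9021 × 2.2683 = 4.3145.

4.31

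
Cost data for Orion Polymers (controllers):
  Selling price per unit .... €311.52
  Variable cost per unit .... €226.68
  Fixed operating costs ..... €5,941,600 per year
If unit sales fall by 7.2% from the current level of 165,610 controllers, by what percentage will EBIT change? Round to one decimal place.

-12.5%

Contribution at this volume is 165,610 × €84.84 = €14,050,352.40.
Subtracting fixed costs: EBIT = €14,050,352.40 − €5,941,600 = €8,108,752.40.
So DOL = total CM / EBIT = €14,050,352.40 / €8,108,752.40 = 1.7327.
So EBIT moves 1.7327 × (-7.2%) = -12.5%.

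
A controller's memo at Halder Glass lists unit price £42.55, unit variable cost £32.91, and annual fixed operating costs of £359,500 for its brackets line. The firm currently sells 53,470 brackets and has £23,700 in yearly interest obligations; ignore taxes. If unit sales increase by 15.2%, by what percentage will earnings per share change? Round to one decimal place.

Contribution at this volume is 53,470 × £9.64 = £515,450.80.
Operating income = contribution − fixed costs = £515,450.80 − £359,500 = £155,950.80.
Interest = £23,700.00, so EBIT − I = £132,250.80.
DCL = total CM / (EBIT − I) = £515,450.80 / £132,250.80 = 3.8975.
EPS therefore changes by 3.8975 × (+15.2%) = +59.2%.

+59.2%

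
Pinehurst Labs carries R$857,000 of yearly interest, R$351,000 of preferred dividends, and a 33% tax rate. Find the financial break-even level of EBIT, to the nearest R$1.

R$1,380,881

Preferred dividends are paid after tax, so their pre-tax equivalent is R$351,000 ÷ (1 − 0.33) = R$523,880.60.
EPS = 0 when EBIT covers interest plus the pre-tax preferred burden: R$857,000 + R$523,880.60 = R$1,380,880.60.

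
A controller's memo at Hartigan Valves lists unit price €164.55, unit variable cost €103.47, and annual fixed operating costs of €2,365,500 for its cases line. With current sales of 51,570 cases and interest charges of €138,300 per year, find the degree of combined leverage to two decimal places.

Total contribution margin = 51,570 × €61.08 = €3,149,895.60.
Operating income = contribution − fixed costs = €3,149,895.60 − €2,365,500 = €784,395.60. Interest = €138,300.00, so EBIT − I = €646,095.60.
Degree of total leverage = total CM / (EBIT − interest) = €3,149,895.60 / €646,095.60 = 4.8753.

4.88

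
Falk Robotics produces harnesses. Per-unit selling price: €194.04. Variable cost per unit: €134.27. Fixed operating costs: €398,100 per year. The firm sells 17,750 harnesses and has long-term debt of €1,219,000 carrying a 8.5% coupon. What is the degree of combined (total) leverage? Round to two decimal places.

Contribution at this volume is 17,750 × €59.77 = €1,060,917.50.
Operating income = contribution − fixed costs = €1,060,917.50 − €398,100 = €662,817.50. Interest = €103,615.00, so EBIT − I = €559,202.50.
Degree of total leverage = total CM / (EBIT − interest) = €1,060,917.50 / €559,202.50 = 1.8972.

1.90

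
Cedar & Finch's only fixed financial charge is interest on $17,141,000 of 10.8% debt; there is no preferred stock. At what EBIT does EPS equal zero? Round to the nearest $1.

$1,851,228

Annual interest = 10.8% × $17,141,000 = $1,851,228.00.
With no preferred dividends, EPS = 0 when EBIT exactly covers interest, so the financial break-even EBIT is $1,851,228.00.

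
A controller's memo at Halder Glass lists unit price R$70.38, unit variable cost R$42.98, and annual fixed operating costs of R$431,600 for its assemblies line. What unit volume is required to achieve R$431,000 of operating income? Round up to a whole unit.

31,482 assemblies

Unit CM = price − variable cost = R$70.38 − R$42.98 = R$27.40.
Units = (FC + target) / CM = (R$431,600 + R$431,000) / R$27.40 = 31,481.75, so 31,482 assemblies.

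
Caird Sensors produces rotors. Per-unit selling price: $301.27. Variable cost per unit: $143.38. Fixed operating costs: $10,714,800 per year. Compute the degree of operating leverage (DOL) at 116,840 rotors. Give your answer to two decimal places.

Total contribution margin = 116,840 × $157.89 = $18,447,867.60.
Subtracting fixed costs: EBIT = $18,447,867.60 − $10,714,800 = $7,733,067.60.
So DOL = total CM / EBIT = $18,447,867.60 / $7,733,067.60 = 2.3856.

2.39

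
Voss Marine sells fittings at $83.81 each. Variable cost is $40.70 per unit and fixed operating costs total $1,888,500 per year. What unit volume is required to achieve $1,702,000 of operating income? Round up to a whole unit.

83,287 fittings

Unit CM = price − variable cost = $83.81 − $40.70 = $43.11.
Required volume = (fixed costs + target profit) ÷ CM = ($1,888,500 + $1,702,000) ÷ $43.11 = 83,286.94, so 83,287 fittings.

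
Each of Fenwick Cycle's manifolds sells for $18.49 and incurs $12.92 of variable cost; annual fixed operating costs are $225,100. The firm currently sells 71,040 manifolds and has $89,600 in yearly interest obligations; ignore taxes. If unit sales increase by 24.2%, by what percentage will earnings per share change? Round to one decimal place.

+118.2%

Total contribution margin = 71,040 × $5.57 = $395,692.80.
Subtracting fixed costs: EBIT = $395,692.80 − $225,100 = $170,592.80.
After interest of $89,600.00, pre-tax earnings = $80,992.80.
Degree of combined leverage = contribution ÷ (EBIT − I) = $395,692.80 ÷ $80,992.80 = 4.8855.
%ΔEPS = DCL × %ΔSales = 4.8855 × +24.2% = +118.2%.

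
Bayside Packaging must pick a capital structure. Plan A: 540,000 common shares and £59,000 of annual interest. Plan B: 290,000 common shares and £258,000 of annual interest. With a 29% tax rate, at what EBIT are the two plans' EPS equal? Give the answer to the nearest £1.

At indifference, (EBIT − 59,000)(1 − t)/540,000 = (EBIT − 258,000)(1 − t)/290,000.
Cancelling (1 − t) and cross-multiplying: 290,000·(EBIT − 59,000) = 540,000·(EBIT − 258,000).
Solving, EBIT = (258,000·540,000 − 59,000·290,000) / (540,000 − 290,000) = 122,210,000,000 / 250,000 = 488,840.00.

£488,840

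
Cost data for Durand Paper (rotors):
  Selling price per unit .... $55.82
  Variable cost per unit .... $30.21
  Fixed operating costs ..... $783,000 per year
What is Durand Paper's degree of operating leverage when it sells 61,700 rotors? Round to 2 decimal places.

Contribution at this volume is 61,700 × $25.61 = $1,580,137.00.
Operating income = contribution − fixed costs = $1,580,137.00 − $783,000 = $797,137.00.
Degree of operating leverage = $1,580,137.00 / $797,137.00 = 1.9823.

1.98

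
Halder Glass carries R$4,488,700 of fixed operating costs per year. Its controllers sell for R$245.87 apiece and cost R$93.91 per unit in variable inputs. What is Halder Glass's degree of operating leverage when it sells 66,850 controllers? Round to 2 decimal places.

At 66,850 units, contribution = 66,850 × R$151.96 = R$10,158,526.00.
Subtracting fixed costs: EBIT = R$10,158,526.00 − R$4,488,700 = R$5,669,826.00.
Degree of operating leverage = R$10,158,526.00 / R$5,669,826.00 = 1.7917.

1.79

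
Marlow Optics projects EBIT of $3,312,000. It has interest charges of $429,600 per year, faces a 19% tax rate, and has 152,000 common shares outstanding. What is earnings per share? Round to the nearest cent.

Pre-tax income = $3,312,000 − $429,600.00 = $2,882,400.00.
After tax at 19%: net income = $2,882,400.00 × 0.81 = $2,334,744.00.
EPS = $2,334,744.00 ÷ 152,000 = $15.36.

$15.36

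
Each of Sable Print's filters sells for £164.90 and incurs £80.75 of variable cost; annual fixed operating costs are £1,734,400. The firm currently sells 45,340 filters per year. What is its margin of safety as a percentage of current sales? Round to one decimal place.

Unit CM = price − variable cost = £164.90 − £80.75 = £84.15. Break-even units = £1,734,400 ÷ £84.15 = 20,610.81; break-even revenue = 20,610.81 × £164.90 = £3,398,723.23.
Actual sales revenue = 45,340 × £164.90 = £7,476,566.00.
Margin of safety = (£7,476,566.00 − £3,398,723.23) ÷ £7,476,566.00 = 54.5%.

54.5%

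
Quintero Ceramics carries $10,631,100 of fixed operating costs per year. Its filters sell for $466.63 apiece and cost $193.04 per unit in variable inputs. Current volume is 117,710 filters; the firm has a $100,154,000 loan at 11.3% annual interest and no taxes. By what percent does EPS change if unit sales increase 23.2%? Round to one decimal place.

Total contribution margin = 117,710 × $273.59 = $32,204,278.90.
Operating income = contribution − fixed costs = $32,204,278.90 − $10,631,100 = $21,573,178.90.
After interest of $11,317,402.00, pre-tax earnings = $10,255,776.90.
Degree of combined leverage = contribution ÷ (EBIT − I) = $32,204,278.90 ÷ $10,255,776.90 = 3.1401.
%ΔEPS = DCL × %ΔSales = 3.1401 × +23.2% = +72.9%.

+72.9%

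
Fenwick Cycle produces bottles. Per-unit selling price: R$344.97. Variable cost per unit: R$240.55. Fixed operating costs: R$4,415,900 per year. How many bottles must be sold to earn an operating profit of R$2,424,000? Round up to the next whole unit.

Contribution margin per unit = R$344.97 − R$240.55 = R$104.42.
Required volume = (fixed costs + target profit) ÷ CM = (R$4,415,900 + R$2,424,000) ÷ R$104.42 = 65,503.73, so 65,504 bottles.

65,504 bottles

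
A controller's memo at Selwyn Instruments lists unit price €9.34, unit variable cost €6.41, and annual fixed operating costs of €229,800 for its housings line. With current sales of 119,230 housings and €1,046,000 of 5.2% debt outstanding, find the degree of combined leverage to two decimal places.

At 119,230 units, contribution = 119,230 × €2.93 = €349,343.90.
Operating income = contribution − fixed costs = €349,343.90 − €229,800 = €119,543.90. Interest = €54,392.00.
DOL = €349,343.90 ÷ €119,543.90 = 2.9223; DFL = €119,543.90 ÷ €65,151.90 = 1.8348.
DCL = DOL × DFL = 2.9223 × 1.8348 = 5.3618.

5.36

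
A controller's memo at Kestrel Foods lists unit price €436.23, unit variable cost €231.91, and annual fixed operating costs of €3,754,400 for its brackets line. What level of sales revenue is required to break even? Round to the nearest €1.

€8,015,769

CM per unit = €436.23 − €231.91 = €204.32; CM ratio = €204.32 / €436.23 = 0.4684.
Break-even sales = FC ÷ CM ratio = €3,754,400 × €436.23 / €204.32 = €8,015,769.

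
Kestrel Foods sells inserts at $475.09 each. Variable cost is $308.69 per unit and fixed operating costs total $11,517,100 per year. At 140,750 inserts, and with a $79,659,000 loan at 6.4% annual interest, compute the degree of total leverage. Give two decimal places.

3.44

Total contribution margin = 140,750 × $166.40 = $23,420,800.00.
Subtracting fixed costs: EBIT = $23,420,800.00 − $11,517,100 = $11,903,700.00. Interest = $5,098,176.00.
DOL = $23,420,800.00 ÷ $11,903,700.00 = 1.9675; DFL = $11,903,700.00 ÷ $6,805,524.00 = 1.7491.
DCL = DOL × DFL = 1.9675 × 1.7491 = 3.4414.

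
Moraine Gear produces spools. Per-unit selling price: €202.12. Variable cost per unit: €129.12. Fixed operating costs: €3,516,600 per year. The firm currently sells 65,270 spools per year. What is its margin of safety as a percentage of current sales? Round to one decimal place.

Unit CM = price − variable cost = €202.12 − €129.12 = €73.00. Break-even units = €3,516,600 ÷ €73.00 = 48,172.60; break-even revenue = 48,172.60 × €202.12 = €9,736,646.47.
Actual sales revenue = 65,270 × €202.12 = €13,192,372.40.
Margin of safety = (€13,192,372.40 − €9,736,646.47) ÷ €13,192,372.40 = 26.2%.

26.2%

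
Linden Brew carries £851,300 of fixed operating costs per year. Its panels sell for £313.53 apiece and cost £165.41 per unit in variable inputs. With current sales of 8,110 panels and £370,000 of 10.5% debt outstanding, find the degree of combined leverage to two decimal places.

3.86

Total contribution margin = 8,110 × £148.12 = £1,201,253.20.
Subtracting fixed costs: EBIT = £1,201,253.20 − £851,300 = £349,953.20. Interest = £38,850.00.
DOL = £1,201,253.20 ÷ £349,953.20 = 3.4326; DFL = £349,953.20 ÷ £311,103.20 = 1.1249.
DCL = DOL × DFL = 3.4326 × 1.1249 = 3.8613.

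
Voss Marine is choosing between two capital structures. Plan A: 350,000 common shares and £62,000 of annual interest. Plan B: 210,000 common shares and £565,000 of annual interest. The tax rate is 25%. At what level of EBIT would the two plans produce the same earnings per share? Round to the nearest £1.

£1,319,500

Set EPS_A = EPS_B: (EBIT − £62,000)(1 − 0.25) ÷ 350,000 = (EBIT − £565,000)(1 − 0.25) ÷ 210,000.
Cancelling (1 − t) and cross-multiplying: 210,000·(EBIT − 62,000) = 350,000·(EBIT − 565,000).
Solving, EBIT = (565,000·350,000 − 62,000·210,000) / (350,000 − 210,000) = 184,730,000,000 / 140,000 = 1,319,500.00.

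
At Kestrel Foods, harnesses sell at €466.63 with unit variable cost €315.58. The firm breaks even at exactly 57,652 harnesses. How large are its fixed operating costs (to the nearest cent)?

€8,708,334.60

Contribution margin per unit = €466.63 − €315.58 = €151.05.
Fixed costs = break-even units × CM = 57,652 × €151.05 = €8,708,334.60.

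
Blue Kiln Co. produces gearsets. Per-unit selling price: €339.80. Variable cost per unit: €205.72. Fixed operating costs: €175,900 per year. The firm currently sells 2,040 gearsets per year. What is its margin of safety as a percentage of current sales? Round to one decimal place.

35.7%

Contribution margin per unit = €339.80 − €205.72 = €134.08. Break-even units = €175,900 ÷ €134.08 = 1,311.90; break-even revenue = 1,311.90 × €339.80 = €445,784.76.
Current sales = 2,040 × €339.80 = €693,192.00.
Margin of safety = (€693,192.00 − €445,784.76) ÷ €693,192.00 = 35.7%.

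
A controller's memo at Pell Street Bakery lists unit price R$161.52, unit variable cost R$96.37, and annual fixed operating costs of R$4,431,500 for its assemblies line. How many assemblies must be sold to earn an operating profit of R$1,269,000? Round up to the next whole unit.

87,499 assemblies

Each unit contributes R$161.52 − R$96.37 = R$65.15.
Units = (FC + target) / CM = (R$4,431,500 + R$1,269,000) / R$65.15 = 87,498.08, so 87,499 assemblies.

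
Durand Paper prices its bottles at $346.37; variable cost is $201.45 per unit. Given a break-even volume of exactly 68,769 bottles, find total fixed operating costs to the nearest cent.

$9,966,003.48

Each unit contributes $346.37 − $201.45 = $144.92.
Fixed costs = break-even units × CM = 68,769 × $144.92 = $9,966,003.48.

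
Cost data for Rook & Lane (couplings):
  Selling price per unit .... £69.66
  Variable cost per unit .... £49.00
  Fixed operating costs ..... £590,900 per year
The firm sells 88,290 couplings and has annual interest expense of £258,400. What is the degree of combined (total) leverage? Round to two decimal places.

1.87

At 88,290 units, contribution = 88,290 × £20.66 = £1,824,071.40.
EBIT = £1,824,071.40 − £590,900 = £1,233,171.40. Interest = £258,400.00.
DOL = £1,824,071.40 ÷ £1,233,171.40 = 1.4792; DFL = £1,233,171.40 ÷ £974,771.40 = 1.2651.
Combined leverage = 1.4792 × 1.2651 = 1.8713.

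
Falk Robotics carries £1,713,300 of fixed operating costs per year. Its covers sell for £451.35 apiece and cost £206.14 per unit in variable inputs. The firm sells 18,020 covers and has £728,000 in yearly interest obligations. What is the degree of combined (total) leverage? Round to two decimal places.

2.23

Contribution at this volume is 18,020 × £245.21 = £4,418,684.20.
Subtracting fixed costs: EBIT = £4,418,684.20 − £1,713,300 = £2,705,384.20. Interest = £728,000.00, so EBIT − I = £1,977,384.20.
DCL = contribution ÷ (EBIT − I) = £4,418,684.20 ÷ £1,977,384.20 = 2.2346.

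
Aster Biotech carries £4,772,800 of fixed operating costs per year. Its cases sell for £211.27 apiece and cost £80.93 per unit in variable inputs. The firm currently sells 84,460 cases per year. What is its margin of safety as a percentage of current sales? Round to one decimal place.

56.6%

Each unit contributes £211.27 − £80.93 = £130.34. Break-even units = £4,772,800 ÷ £130.34 = 36,618.08; break-even revenue = 36,618.08 × £211.27 = £7,736,300.87.
Current sales = 84,460 × £211.27 = £17,843,864.20.
Margin of safety = (£17,843,864.20 − £7,736,300.87) ÷ £17,843,864.20 = 56.6%.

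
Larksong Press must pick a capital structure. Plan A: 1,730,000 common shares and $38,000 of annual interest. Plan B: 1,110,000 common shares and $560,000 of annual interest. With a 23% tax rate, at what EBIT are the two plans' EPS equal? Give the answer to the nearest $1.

Set EPS_A = EPS_B: (EBIT − $38,000)(1 − 0.23) ÷ 1,730,000 = (EBIT − $560,000)(1 − 0.23) ÷ 1,110,000.
Cancelling (1 − t) and cross-multiplying: 1,110,000·(EBIT − 38,000) = 1,730,000·(EBIT − 560,000).
Solving, EBIT = (560,000·1,730,000 − 38,000·1,110,000) / (1,730,000 − 1,110,000) = 926,620,000,000 / 620,000 = 1,494,548.39.

$1,494,548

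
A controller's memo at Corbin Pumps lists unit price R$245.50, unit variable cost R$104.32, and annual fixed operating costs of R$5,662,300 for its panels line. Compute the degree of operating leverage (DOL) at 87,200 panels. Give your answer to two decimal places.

Contribution at this volume is 87,200 × R$141.18 = R$12,310,896.00.
EBIT = R$12,310,896.00 − R$5,662,300 = R$6,648,596.00.
DOL = contribution ÷ EBIT = R$12,310,896.00 ÷ R$6,648,596.00 = 1.8517.

1.85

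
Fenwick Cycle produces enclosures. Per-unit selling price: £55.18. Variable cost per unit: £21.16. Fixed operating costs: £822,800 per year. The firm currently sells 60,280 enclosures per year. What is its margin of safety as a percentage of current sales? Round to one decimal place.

Each unit contributes £55.18 − £21.16 = £34.02. Break-even units = £822,800 ÷ £34.02 = 24,185.77; break-even revenue = 24,185.77 × £55.18 = £1,334,570.96.
Actual sales revenue = 60,280 × £55.18 = £3,326,250.40.
Margin of safety = (£3,326,250.40 − £1,334,570.96) ÷ £3,326,250.40 = 59.9%.

59.9%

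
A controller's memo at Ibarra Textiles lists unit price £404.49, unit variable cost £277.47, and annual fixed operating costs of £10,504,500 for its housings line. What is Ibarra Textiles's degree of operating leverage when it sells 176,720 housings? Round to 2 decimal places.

1.88

Total contribution margin = 176,720 × £127.02 = £22,446,974.40.
EBIT = £22,446,974.40 − £10,504,500 = £11,942,474.40.
DOL = contribution ÷ EBIT = £22,446,974.40 ÷ £11,942,474.40 = 1.8796.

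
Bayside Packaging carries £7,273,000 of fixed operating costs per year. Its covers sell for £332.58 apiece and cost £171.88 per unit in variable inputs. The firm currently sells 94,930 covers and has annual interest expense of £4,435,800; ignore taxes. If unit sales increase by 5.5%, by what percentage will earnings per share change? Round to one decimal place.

At 94,930 units, contribution = 94,930 × £160.70 = £15,255,251.00.
Operating income = contribution − fixed costs = £15,255,251.00 − £7,273,000 = £7,982,251.00.
Interest = £4,435,800.00, so EBIT − I = £3,546,451.00.
Degree of combined leverage = contribution ÷ (EBIT − I) = £15,255,251.00 ÷ £3,546,451.00 = 4.3016.
%ΔEPS = DCL × %ΔSales = 4.3016 × +5.5% = +23.7%.

+23.7%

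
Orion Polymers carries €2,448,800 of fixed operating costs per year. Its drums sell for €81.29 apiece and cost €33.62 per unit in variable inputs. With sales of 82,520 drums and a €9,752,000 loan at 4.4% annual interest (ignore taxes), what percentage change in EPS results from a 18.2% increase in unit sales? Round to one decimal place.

Contribution at this volume is 82,520 × €47.67 = €3,933,728.40.
EBIT = €3,933,728.40 − €2,448,800 = €1,484,928.40.
After interest of €429,088.00, pre-tax earnings = €1,055,840.40.
Degree of combined leverage = contribution ÷ (EBIT − I) = €3,933,728.40 ÷ €1,055,840.40 = 3.7257.
EPS therefore changes by 3.7257 × (+18.2%) = +67.8%.

+67.8%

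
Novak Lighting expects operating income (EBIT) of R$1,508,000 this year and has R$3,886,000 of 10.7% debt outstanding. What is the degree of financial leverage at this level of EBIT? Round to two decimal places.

1.38

Annual interest charges come to R$415,802.00.
Degree of financial leverage = EBIT / (EBIT − interest) = R$1,508,000 / R$1,092,198.00 = 1.3807.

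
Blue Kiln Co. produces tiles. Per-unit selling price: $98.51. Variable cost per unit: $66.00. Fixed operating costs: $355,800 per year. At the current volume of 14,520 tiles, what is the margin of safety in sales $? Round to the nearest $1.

Contribution margin per unit = $98.51 − $66.00 = $32.51. Break-even units = $355,800 ÷ $32.51 = 10,944.32; break-even revenue = 10,944.32 × $98.51 = $1,078,125.44.
Actual sales revenue = 14,520 × $98.51 = $1,430,365.20.
Margin of safety = $1,430,365.20 − $1,078,125.44 = $352,240.

$352,240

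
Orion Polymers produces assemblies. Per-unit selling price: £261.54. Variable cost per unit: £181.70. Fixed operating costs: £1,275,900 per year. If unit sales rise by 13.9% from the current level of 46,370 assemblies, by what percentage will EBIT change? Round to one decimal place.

Contribution at this volume is 46,370 × £79.84 = £3,702,180.80.
Operating income = contribution − fixed costs = £3,702,180.80 − £1,275,900 = £2,426,280.80.
So DOL = total CM / EBIT = £3,702,180.80 / £2,426,280.80 = 1.5259.
Operating income changes by 1.5259 × +13.9% = +21.2%.

+21.2%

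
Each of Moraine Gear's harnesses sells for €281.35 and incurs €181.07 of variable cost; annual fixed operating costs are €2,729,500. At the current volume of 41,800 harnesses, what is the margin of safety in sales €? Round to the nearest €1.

€4,102,424

Unit CM = price − variable cost = €281.35 − €181.07 = €100.28. Break-even units = €2,729,500 ÷ €100.28 = 27,218.79; break-even revenue = 27,218.79 × €281.35 = €7,658,005.83.
Actual sales revenue = 41,800 × €281.35 = €11,760,430.00.
Margin of safety = €11,760,430.00 − €7,658,005.83 = €4,102,424.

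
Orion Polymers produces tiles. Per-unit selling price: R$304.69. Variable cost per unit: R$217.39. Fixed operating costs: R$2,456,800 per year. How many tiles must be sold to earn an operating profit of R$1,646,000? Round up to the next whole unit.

46,997 tiles

Unit CM = price − variable cost = R$304.69 − R$217.39 = R$87.30.
Required volume = (fixed costs + target profit) ÷ CM = (R$2,456,800 + R$1,646,000) ÷ R$87.30 = 46,996.56, so 46,997 tiles.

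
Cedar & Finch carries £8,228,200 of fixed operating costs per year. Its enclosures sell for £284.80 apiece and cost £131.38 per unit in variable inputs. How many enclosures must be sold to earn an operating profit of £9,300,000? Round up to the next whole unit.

Contribution margin per unit = £284.80 − £131.38 = £153.42.
Required volume = (fixed costs + target profit) ÷ CM = (£8,228,200 + £9,300,000) ÷ £153.42 = 114,249.77, so 114,250 enclosures.

114,250 enclosures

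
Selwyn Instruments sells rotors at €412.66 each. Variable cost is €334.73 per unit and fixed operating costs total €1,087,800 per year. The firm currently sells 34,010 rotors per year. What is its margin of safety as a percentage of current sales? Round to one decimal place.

59.0%

Unit CM = price − variable cost = €412.66 − €334.73 = €77.93. Break-even units = €1,087,800 ÷ €77.93 = 13,958.68; break-even revenue = 13,958.68 × €412.66 = €5,760,189.25.
Actual sales revenue = 34,010 × €412.66 = €14,034,566.60.
Margin of safety = (€14,034,566.60 − €5,760,189.25) ÷ €14,034,566.60 = 59.0%.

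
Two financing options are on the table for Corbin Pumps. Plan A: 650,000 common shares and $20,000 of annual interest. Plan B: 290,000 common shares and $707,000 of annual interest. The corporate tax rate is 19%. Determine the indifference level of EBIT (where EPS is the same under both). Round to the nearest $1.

At indifference, (EBIT − 20,000)(1 − t)/650,000 = (EBIT − 707,000)(1 − t)/290,000.
Cancelling (1 − t) and cross-multiplying: 290,000·(EBIT − 20,000) = 650,000·(EBIT − 707,000).
EBIT × (650,000 − 290,000) = 707,000 × 650,000 − 20,000 × 290,000 = 453,750,000,000, so EBIT = 453,750,000,000 ÷ 360,000 = 1,260,416.67.

$1,260,417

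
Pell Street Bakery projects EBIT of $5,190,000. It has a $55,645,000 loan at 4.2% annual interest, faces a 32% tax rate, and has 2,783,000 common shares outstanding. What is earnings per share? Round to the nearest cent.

Pre-tax income = $5,190,000 − $2,337,090.00 = $2,852,910.00.
Net income = $2,852,910.00 × (1 − 0.32) = $1,939,978.80.
Per share: $1,939,978.80 / 2,783,000 shares = $0.70.

$0.70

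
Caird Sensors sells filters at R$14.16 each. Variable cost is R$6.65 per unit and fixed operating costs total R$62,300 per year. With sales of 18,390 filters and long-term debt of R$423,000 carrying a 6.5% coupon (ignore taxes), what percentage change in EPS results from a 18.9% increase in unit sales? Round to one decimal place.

+54.0%

At 18,390 units, contribution = 18,390 × R$7.51 = R$138,108.90.
Subtracting fixed costs: EBIT = R$138,108.90 − R$62,300 = R$75,808.90.
After interest of R$27,495.00, pre-tax earnings = R$48,313.90.
Degree of combined leverage = contribution ÷ (EBIT − I) = R$138,108.90 ÷ R$48,313.90 = 2.8586.
EPS therefore changes by 2.8586 × (+18.9%) = +54.0%.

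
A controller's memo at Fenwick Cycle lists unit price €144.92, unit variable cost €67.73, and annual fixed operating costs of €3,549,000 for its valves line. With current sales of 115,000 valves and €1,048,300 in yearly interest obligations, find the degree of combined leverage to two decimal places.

2.07

At 115,000 units, contribution = 115,000 × €77.19 = €8,876,850.00.
Operating income = contribution − fixed costs = €8,876,850.00 − €3,549,000 = €5,327,850.00. Interest = €1,048,300.00, so EBIT − I = €4,279,550.00.
DCL = contribution ÷ (EBIT − I) = €8,876,850.00 ÷ €4,279,550.00 = 2.0742.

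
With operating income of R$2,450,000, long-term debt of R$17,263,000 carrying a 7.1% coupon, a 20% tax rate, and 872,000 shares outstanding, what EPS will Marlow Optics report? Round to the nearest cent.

R$1.12

Interest = R$1,225,673.00, so EBT = R$2,450,000 − R$1,225,673.00 = R$1,224,327.00.
After tax at 20%: net income = R$1,224,327.00 × 0.80 = R$979,461.60.
EPS = R$979,461.60 ÷ 872,000 = R$1.12.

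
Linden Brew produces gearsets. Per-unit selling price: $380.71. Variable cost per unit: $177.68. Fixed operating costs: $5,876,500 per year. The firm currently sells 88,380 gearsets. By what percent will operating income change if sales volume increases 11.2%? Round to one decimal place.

+16.7%

At 88,380 units, contribution = 88,380 × $203.03 = $17,943,791.40.
Operating income = contribution − fixed costs = $17,943,791.40 − $5,876,500 = $12,067,291.40.
DOL = contribution ÷ EBIT = $17,943,791.40 ÷ $12,067,291.40 = 1.4870.
So EBIT moves 1.4870 × (+11.2%) = +16.7%.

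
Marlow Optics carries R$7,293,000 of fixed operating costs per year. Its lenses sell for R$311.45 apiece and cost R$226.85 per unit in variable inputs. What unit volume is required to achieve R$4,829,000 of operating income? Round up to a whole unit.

143,287 lenses

Each unit contributes R$311.45 − R$226.85 = R$84.60.
Units = (FC + target) / CM = (R$7,293,000 + R$4,829,000) / R$84.60 = 143,286.05, so 143,287 lenses.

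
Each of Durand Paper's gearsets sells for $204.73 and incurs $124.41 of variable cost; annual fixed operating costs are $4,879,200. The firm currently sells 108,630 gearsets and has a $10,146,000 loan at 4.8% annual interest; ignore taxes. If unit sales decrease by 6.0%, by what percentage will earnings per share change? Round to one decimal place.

-15.6%

At 108,630 units, contribution = 108,630 × $80.32 = $8,725,161.60.
EBIT = $8,725,161.60 − $4,879,200 = $3,845,961.60.
Interest = $487,008.00, so EBIT − I = $3,358,953.60.
DCL = total CM / (EBIT − I) = $8,725,161.60 / $3,358,953.60 = 2.5976.
%ΔEPS = DCL × %ΔSales = 2.5976 × -6.0% = -15.6%.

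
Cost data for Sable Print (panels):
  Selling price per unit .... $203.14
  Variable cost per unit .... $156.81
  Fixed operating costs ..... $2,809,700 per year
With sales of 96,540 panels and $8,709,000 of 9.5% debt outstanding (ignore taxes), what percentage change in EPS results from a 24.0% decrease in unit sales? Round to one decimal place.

Total contribution margin = 96,540 × $46.33 = $4,472,698.20.
EBIT = $4,472,698.20 − $2,809,700 = $1,662,998.20.
Interest = $827,355.00, so EBIT − I = $835,643.20.
Degree of combined leverage = contribution ÷ (EBIT − I) = $4,472,698.20 ÷ $835,643.20 = 5.3524.
EPS therefore changes by 5.3524 × (-24.0%) = -128.5%.

-128.5%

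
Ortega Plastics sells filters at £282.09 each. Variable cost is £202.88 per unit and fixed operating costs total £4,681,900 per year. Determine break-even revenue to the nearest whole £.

Contribution margin per unit = £282.09 − £202.88 = £79.21, a CM ratio of £79.21 ÷ £282.09 = 0.2808.
Break-even sales = FC ÷ CM ratio = £4,681,900 × £282.09 / £79.21 = £16,673,617.

£16,673,617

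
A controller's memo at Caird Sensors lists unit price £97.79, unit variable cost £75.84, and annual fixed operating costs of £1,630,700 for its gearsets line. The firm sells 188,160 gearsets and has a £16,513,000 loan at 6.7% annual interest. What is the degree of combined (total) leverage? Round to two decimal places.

2.96

At 188,160 units, contribution = 188,160 × £21.95 = £4,130,112.00.
Subtracting fixed costs: EBIT = £4,130,112.00 − £1,630,700 = £2,499,412.00. Interest = £1,106,371.00, so EBIT − I = £1,393,041.00.
DCL = contribution ÷ (EBIT − I) = £4,130,112.00 ÷ £1,393,041.00 = 2.9648.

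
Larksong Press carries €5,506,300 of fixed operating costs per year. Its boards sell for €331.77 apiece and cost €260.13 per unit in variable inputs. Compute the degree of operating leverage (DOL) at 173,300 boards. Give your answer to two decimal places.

1.80

At 173,300 units, contribution = 173,300 × €71.64 = €12,415,212.00.
Operating income = contribution − fixed costs = €12,415,212.00 − €5,506,300 = €6,908,912.00.
DOL = contribution ÷ EBIT = €12,415,212.00 ÷ €6,908,912.00 = 1.7970.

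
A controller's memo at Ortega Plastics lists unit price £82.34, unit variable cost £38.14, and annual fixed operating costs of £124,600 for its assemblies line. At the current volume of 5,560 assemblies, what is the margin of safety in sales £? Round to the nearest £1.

Unit CM = price − variable cost = £82.34 − £38.14 = £44.20. Break-even units = £124,600 ÷ £44.20 = 2,819.00; break-even revenue = 2,819.00 × £82.34 = £232,116.83.
Current sales = 5,560 × £82.34 = £457,810.40.
Margin of safety = £457,810.40 − £232,116.83 = £225,694.

£225,694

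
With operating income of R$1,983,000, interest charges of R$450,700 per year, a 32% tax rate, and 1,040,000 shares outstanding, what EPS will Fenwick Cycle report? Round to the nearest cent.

Interest = R$450,700.00, so EBT = R$1,983,000 − R$450,700.00 = R$1,532,300.00.
Net income = R$1,532,300.00 × (1 − 0.32) = R$1,041,964.00.
EPS = R$1,041,964.00 ÷ 1,040,000 = R$1.00.

R$1.00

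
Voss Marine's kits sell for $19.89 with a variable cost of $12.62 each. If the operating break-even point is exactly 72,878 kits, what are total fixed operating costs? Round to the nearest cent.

$529,823.06

Each unit contributes $19.89 − $12.62 = $7.27.
Since BE = FC / CM, FC = 72,878 × $7.27 = $529,823.06.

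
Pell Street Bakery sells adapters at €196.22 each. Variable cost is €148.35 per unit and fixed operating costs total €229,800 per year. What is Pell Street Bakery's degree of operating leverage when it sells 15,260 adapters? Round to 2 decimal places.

Contribution at this volume is 15,260 × €47.87 = €730,496.20.
Subtracting fixed costs: EBIT = €730,496.20 − €229,800 = €500,696.20.
So DOL = total CM / EBIT = €730,496.20 / €500,696.20 = 1.4590.

1.46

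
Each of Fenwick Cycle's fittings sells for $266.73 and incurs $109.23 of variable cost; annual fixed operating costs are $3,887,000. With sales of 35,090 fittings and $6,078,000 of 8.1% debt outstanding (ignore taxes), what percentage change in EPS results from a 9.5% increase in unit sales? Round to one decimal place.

At 35,090 units, contribution = 35,090 × $157.50 = $5,526,675.00.
Operating income = contribution − fixed costs = $5,526,675.00 − $3,887,000 = $1,639,675.00.
After interest of $492,318.00, pre-tax earnings = $1,147,357.00.
DCL = total CM / (EBIT − I) = $5,526,675.00 / $1,147,357.00 = 4.8169.
EPS therefore changes by 4.8169 × (+9.5%) = +45.8%.

+45.8%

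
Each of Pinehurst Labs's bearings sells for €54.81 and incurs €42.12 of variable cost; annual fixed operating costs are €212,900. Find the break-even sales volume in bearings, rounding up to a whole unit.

Unit CM = price − variable cost = €54.81 − €42.12 = €12.69.
Break-even Q = €212,900 / €12.69 = 16,776.99 → 16,777 bearings.

16,777 bearings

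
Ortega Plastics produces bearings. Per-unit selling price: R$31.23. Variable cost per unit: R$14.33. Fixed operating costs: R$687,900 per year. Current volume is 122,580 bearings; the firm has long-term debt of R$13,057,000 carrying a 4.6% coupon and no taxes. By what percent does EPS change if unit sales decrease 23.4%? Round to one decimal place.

Contribution at this volume is 122,580 × R$16.90 = R$2,071,602.00.
EBIT = R$2,071,602.00 − R$687,900 = R$1,383,702.00.
Interest = R$600,622.00, so EBIT − I = R$783,080.00.
DCL = total CM / (EBIT − I) = R$2,071,602.00 / R$783,080.00 = 2.6455.
%ΔEPS = DCL × %ΔSales = 2.6455 × -23.4% = -61.9%.

-61.9%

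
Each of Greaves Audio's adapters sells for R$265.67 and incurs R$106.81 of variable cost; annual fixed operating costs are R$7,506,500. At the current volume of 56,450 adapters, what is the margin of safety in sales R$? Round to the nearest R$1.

R$2,443,554

Unit CM = price − variable cost = R$265.67 − R$106.81 = R$158.86. Break-even units = R$7,506,500 ÷ R$158.86 = 47,252.30; break-even revenue = 47,252.30 × R$265.67 = R$12,553,517.91.
Current sales = 56,450 × R$265.67 = R$14,997,071.50.
Margin of safety = R$14,997,071.50 − R$12,553,517.91 = R$2,443,554.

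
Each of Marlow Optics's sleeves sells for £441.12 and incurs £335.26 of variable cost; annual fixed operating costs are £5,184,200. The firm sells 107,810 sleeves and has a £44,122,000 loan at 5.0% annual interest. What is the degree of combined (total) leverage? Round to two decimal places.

2.84

Total contribution margin = 107,810 × £105.86 = £11,412,766.60.
Subtracting fixed costs: EBIT = £11,412,766.60 − £5,184,200 = £6,228,566.60. Interest = £2,206,100.00, so EBIT − I = £4,022,466.60.
DCL = contribution ÷ (EBIT − I) = £11,412,766.60 ÷ £4,022,466.60 = 2.8373.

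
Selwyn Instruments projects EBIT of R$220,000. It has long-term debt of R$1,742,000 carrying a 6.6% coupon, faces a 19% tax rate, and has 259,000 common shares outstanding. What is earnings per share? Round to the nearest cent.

Interest = R$114,972.00, so EBT = R$220,000 − R$114,972.00 = R$105,028.00.
After tax at 19%: net income = R$105,028.00 × 0.81 = R$85,072.68.
EPS = R$85,072.68 ÷ 259,000 = R$0.33.

R$0.33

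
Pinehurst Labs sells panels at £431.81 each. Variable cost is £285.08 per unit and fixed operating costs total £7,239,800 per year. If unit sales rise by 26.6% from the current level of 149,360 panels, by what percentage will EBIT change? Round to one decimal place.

Contribution at this volume is 149,360 × £146.73 = £21,915,592.80.
Subtracting fixed costs: EBIT = £21,915,592.80 − £7,239,800 = £14,675,792.80.
So DOL = total CM / EBIT = £21,915,592.80 / £14,675,792.80 = 1.4933.
%ΔEBIT = DOL × %ΔSales = 1.4933 × +26.6% = +39.7%.

+39.7%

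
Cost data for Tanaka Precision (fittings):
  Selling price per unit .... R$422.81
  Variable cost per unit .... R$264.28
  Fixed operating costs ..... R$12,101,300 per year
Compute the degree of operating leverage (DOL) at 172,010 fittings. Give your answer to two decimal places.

1.80

Total contribution margin = 172,010 × R$158.53 = R$27,268,745.30.
EBIT = R$27,268,745.30 − R$12,101,300 = R$15,167,445.30.
DOL = contribution ÷ EBIT = R$27,268,745.30 ÷ R$15,167,445.30 = 1.7978.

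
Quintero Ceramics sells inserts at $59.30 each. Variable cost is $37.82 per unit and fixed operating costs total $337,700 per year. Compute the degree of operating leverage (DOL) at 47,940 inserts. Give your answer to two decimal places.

At 47,940 units, contribution = 47,940 × $21.48 = $1,029,751.20.
Subtracting fixed costs: EBIT = $1,029,751.20 − $337,700 = $692,051.20.
Degree of operating leverage = $1,029,751.20 / $692,051.20 = 1.4880.

1.49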